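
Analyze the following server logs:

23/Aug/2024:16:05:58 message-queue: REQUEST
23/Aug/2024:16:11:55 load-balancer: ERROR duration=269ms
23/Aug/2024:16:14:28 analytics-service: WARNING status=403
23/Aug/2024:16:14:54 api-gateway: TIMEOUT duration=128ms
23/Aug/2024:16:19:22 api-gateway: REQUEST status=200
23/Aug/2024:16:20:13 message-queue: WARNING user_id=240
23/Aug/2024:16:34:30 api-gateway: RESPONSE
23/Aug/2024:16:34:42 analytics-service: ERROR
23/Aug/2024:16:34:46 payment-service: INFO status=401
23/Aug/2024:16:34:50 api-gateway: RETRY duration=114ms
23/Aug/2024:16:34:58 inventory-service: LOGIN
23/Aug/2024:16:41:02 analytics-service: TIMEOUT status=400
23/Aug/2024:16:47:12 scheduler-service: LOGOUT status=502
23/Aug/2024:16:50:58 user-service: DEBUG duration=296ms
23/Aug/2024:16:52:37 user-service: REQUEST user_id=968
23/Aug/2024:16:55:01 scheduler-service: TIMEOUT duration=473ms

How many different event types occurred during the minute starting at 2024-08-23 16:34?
5

To count unique event types:

1. Filter events in the minute starting at 2024-08-23 16:34
2. Extract event types from matching entries
3. Count unique types: 5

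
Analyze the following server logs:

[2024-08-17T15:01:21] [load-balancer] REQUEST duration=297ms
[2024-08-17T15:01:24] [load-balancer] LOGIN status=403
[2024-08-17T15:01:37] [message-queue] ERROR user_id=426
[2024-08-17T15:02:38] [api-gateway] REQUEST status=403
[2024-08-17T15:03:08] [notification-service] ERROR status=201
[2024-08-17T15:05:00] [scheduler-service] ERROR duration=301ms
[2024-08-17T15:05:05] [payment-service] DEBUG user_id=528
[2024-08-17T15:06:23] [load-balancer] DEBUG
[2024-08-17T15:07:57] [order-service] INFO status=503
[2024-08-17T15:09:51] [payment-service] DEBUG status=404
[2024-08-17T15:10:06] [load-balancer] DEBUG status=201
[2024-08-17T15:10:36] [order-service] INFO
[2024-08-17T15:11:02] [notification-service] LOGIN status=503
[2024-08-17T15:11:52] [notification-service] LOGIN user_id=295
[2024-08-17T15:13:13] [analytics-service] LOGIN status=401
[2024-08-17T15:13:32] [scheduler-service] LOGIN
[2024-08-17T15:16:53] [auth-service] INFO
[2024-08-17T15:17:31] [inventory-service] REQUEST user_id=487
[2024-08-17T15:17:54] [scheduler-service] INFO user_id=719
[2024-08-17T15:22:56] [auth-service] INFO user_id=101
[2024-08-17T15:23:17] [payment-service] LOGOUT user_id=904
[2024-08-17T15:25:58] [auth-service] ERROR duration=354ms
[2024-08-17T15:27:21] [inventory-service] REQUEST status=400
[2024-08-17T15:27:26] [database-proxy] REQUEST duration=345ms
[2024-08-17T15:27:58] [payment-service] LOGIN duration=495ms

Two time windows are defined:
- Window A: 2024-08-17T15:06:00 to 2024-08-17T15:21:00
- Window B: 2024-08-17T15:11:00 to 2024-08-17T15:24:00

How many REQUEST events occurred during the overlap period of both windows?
1

To find overlap events:

1. Window A: 2024-08-17T15:06:00 to 2024-08-17T15:21:00
2. Window B: 2024-08-17T15:11:00 to 2024-08-17T15:24:00
3. Overlap period: 2024-08-17T15:11:00 to 2024-08-17T15:21:00
4. Count REQUEST events in overlap: 1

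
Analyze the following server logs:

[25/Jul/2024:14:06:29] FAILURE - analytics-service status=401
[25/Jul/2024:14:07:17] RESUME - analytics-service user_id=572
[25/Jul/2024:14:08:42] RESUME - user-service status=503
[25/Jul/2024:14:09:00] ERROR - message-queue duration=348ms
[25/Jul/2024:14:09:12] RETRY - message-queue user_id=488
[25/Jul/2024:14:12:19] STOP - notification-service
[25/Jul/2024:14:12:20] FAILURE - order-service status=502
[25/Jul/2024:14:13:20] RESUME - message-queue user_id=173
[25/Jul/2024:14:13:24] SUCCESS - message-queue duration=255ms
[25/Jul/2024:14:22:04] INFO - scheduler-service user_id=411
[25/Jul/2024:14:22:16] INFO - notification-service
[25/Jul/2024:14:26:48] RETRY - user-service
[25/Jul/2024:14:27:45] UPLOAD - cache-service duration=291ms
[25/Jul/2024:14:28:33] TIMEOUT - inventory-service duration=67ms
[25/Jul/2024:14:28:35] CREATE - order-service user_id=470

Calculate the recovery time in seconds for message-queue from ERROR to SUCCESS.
264

To calculate recovery time:

1. Find ERROR event for message-queue: 25/Jul/2024:14:09:00
2. Find next SUCCESS event for message-queue: 25/Jul/2024:14:13:24
3. Recovery time: 25/Jul/2024:14:13:24 - 25/Jul/2024:14:09:00 = 264 seconds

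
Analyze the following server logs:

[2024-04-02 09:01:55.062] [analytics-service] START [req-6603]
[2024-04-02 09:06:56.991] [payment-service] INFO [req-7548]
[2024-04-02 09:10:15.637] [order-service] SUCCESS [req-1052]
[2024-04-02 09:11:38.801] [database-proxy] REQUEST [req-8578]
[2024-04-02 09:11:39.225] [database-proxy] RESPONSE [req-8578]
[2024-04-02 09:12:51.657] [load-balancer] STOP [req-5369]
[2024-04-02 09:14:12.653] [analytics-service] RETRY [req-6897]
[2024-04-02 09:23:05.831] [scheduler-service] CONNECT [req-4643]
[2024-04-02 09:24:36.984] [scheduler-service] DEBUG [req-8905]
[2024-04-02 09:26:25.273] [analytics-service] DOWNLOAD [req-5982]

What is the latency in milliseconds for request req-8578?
424

To calculate latency:

1. Find REQUEST with id req-8578: 2024-04-02 09:11:38.801
2. Find RESPONSE with id req-8578: 2024-04-02 09:11:39.225
3. Latency: 2024-04-02 09:11:39.225 - 2024-04-02 09:11:38.801 = 424ms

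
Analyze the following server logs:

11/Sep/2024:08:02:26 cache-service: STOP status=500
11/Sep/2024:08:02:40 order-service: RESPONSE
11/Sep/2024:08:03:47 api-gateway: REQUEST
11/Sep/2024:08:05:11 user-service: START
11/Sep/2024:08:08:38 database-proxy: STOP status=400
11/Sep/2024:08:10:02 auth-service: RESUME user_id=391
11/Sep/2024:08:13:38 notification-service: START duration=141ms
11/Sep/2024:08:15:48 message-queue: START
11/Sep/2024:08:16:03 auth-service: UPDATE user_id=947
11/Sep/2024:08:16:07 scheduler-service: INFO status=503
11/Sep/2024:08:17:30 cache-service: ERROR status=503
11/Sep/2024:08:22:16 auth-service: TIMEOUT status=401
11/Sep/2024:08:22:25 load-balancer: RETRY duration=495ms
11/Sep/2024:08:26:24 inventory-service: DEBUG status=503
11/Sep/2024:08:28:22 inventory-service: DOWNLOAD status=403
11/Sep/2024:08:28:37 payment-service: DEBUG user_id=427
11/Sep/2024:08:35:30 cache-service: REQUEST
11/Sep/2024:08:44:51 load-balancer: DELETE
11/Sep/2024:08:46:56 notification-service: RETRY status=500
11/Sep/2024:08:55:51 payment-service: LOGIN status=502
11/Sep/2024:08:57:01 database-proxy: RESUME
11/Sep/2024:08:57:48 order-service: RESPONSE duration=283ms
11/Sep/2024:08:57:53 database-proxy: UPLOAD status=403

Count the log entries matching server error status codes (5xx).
6

To find matching entries:

1. Pattern to match: server error status codes (5xx)
2. Scan each log entry for the pattern
3. Count matches: 6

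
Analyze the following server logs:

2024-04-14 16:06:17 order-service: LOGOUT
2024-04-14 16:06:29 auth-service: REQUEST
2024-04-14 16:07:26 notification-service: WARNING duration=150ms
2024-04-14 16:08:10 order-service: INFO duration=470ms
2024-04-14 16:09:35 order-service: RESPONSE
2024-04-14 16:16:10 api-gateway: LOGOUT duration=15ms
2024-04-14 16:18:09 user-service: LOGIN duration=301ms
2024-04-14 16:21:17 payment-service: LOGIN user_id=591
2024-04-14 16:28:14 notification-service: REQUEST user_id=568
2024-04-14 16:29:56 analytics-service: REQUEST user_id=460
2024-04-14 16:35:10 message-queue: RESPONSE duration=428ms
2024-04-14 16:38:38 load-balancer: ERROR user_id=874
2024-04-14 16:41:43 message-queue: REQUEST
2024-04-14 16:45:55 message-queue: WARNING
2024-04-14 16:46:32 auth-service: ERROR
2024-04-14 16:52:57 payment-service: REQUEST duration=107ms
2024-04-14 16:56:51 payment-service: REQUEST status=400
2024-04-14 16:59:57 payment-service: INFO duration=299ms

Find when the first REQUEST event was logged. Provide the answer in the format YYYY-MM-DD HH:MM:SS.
2024-04-14 16:06:29

To find the first event:

1. Filter for all REQUEST events
2. Sort by timestamp
3. Select the first one
4. Timestamp: 2024-04-14 16:06:29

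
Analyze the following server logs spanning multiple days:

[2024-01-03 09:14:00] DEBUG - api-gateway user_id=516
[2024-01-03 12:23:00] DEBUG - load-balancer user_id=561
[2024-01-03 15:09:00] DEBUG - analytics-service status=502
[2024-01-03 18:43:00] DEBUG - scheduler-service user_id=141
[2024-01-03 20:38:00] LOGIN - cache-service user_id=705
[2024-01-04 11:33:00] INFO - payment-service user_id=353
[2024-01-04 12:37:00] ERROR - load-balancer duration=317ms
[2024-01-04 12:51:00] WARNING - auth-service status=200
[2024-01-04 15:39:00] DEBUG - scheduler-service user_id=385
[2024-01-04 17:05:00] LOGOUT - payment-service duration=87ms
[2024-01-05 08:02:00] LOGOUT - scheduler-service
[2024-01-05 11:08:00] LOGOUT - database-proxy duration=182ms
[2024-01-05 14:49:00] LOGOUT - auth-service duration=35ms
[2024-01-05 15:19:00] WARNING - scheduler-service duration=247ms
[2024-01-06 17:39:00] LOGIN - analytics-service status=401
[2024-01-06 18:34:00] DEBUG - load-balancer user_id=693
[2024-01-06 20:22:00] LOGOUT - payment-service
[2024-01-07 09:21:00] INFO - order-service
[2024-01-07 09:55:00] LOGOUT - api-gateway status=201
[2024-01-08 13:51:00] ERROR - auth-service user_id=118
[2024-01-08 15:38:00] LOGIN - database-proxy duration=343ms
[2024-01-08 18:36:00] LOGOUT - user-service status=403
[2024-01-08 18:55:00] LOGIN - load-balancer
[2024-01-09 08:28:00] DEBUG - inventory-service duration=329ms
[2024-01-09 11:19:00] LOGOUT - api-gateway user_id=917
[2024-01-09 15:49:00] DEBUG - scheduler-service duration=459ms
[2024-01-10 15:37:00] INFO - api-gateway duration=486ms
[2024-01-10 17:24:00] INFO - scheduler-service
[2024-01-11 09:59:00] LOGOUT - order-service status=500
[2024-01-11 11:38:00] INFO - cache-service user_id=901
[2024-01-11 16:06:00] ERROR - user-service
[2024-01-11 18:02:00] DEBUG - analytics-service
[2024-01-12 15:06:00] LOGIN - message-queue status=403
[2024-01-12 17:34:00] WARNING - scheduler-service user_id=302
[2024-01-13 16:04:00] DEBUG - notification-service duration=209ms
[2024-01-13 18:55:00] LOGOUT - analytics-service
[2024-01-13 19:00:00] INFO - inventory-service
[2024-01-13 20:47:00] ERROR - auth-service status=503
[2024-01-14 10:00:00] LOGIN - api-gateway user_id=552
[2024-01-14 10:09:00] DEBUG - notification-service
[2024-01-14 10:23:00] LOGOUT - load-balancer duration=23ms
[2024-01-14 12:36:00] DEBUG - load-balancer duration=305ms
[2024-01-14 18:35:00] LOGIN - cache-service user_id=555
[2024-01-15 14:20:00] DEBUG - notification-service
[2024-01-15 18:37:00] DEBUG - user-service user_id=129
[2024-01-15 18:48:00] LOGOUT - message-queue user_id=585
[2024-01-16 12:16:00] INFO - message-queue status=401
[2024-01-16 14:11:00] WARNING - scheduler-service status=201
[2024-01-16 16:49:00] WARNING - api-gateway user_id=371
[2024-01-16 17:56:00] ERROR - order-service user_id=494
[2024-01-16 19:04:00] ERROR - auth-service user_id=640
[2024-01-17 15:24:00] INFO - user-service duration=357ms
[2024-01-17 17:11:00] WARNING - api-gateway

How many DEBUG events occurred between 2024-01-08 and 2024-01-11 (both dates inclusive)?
3

To filter by date range:

1. Date range: 2024-01-08 through 2024-01-11, both dates inclusive
2. Filter for DEBUG events whose date falls in this range
3. Count matching events: 3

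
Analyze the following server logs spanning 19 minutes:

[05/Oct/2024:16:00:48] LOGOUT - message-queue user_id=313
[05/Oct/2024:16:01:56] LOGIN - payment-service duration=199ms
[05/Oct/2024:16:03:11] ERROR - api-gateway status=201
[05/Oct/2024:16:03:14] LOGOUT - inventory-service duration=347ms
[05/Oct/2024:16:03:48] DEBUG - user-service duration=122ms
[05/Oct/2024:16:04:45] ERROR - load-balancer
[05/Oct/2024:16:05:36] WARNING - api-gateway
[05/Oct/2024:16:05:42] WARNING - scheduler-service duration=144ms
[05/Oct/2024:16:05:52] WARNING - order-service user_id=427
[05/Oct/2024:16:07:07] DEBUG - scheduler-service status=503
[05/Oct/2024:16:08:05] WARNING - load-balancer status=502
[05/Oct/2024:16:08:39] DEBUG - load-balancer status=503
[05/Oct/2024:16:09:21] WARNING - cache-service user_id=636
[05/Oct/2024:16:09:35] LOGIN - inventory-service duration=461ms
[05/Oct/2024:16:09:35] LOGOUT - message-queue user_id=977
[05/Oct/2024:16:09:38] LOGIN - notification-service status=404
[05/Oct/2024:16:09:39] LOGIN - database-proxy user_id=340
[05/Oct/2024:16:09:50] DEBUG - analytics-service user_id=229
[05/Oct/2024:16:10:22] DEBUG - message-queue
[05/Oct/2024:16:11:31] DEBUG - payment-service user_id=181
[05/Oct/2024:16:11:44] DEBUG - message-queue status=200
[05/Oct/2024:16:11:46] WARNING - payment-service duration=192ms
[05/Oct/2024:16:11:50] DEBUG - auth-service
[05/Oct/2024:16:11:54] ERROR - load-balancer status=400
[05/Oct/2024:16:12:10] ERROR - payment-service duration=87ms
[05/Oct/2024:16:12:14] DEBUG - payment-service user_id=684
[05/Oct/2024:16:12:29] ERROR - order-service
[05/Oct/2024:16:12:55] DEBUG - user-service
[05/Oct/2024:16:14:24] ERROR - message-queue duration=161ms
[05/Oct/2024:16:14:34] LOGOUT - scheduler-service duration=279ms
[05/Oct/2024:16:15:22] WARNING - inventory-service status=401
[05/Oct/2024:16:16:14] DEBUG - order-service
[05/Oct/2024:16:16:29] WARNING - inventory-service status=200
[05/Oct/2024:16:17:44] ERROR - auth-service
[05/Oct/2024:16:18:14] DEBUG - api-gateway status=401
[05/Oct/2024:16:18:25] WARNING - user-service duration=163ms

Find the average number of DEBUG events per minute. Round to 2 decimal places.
0.63

To calculate the rate:

1. Count total DEBUG events: 12
2. Total time period: 19 minutes
3. Rate = 12 / 19 = 0.63 events per minute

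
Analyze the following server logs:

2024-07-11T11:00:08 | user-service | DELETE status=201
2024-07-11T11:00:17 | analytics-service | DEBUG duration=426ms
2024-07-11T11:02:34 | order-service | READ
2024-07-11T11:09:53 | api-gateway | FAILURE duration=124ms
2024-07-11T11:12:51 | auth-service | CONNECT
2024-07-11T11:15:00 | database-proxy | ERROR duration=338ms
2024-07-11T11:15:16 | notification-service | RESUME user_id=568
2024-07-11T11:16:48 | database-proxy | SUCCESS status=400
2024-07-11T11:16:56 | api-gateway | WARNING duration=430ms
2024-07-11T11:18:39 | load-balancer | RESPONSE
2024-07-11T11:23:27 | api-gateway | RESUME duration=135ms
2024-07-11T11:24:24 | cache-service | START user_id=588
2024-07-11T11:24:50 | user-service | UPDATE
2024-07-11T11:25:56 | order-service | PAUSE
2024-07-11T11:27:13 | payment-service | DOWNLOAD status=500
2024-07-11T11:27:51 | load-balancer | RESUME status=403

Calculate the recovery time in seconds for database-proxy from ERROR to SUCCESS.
108

To calculate recovery time:

1. Find ERROR event for database-proxy: 2024-07-11T11:15:00
2. Find next SUCCESS event for database-proxy: 2024-07-11T11:16:48
3. Recovery time: 2024-07-11T11:16:48 - 2024-07-11T11:15:00 = 108 seconds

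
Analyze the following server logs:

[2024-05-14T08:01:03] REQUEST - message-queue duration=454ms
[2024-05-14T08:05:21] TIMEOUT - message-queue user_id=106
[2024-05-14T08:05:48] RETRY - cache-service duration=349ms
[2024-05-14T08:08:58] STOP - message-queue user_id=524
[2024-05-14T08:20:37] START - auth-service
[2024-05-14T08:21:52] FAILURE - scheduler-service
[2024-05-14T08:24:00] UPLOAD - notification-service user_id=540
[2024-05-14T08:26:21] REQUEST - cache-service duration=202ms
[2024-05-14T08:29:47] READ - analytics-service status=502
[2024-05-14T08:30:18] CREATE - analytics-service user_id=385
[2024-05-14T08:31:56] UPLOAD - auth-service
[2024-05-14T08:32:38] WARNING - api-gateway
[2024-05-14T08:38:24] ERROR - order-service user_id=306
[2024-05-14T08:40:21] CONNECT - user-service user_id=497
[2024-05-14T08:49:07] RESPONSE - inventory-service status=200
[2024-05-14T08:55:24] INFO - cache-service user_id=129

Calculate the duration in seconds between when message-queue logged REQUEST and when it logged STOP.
475

To find the time between events:

1. Locate the first REQUEST event for message-queue: 2024-05-14T08:01:03
2. Locate the first STOP event for message-queue: 2024-05-14T08:08:58
3. Calculate the difference: 2024-05-14T08:08:58 - 2024-05-14T08:01:03 = 475 seconds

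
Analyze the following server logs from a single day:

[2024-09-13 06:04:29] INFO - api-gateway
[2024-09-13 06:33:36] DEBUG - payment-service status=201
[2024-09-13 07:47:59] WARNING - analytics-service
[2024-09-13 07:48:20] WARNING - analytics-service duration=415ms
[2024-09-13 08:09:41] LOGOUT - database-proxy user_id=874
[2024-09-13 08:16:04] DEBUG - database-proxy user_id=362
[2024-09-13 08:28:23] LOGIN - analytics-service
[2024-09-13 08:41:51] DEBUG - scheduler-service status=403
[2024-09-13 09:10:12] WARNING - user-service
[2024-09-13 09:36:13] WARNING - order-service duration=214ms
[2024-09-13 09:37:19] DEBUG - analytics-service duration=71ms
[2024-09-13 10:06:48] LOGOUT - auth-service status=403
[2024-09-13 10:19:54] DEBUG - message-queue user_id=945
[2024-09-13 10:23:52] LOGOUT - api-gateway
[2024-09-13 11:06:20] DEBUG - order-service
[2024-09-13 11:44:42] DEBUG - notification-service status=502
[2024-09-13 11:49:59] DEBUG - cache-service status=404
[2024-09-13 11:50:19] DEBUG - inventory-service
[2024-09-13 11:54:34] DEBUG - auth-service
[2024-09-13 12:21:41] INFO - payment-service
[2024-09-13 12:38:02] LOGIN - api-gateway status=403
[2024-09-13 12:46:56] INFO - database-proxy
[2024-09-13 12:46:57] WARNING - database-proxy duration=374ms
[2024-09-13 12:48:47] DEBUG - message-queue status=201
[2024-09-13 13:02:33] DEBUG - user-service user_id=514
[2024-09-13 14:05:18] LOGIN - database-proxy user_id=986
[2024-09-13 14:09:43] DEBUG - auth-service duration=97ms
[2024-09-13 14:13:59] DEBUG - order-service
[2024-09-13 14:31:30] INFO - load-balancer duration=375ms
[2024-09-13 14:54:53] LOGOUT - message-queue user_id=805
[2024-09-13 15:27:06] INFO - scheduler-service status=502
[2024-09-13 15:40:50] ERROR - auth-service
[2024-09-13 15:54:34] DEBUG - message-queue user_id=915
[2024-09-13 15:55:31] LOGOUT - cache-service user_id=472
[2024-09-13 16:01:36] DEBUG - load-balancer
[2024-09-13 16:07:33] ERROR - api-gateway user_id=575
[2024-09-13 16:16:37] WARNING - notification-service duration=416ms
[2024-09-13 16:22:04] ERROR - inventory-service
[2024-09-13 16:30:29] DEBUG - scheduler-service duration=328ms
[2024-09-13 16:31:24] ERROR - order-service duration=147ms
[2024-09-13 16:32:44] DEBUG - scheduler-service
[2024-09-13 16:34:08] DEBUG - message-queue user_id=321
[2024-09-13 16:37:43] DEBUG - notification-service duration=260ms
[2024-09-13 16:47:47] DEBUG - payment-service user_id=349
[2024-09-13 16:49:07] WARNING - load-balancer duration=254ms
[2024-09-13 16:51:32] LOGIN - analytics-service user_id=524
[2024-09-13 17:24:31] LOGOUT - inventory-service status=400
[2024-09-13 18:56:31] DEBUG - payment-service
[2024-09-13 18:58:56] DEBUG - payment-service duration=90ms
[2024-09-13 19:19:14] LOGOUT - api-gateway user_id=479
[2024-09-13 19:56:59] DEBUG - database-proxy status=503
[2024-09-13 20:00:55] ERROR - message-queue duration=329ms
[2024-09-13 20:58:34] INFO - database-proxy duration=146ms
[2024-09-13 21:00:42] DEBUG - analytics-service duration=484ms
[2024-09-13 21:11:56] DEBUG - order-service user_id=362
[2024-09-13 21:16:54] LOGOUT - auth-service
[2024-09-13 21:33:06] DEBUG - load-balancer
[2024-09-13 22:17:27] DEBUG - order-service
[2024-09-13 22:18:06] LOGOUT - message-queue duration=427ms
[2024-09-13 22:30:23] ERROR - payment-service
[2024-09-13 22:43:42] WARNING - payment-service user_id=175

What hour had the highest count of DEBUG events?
16

To find the peak hour:

1. Group all DEBUG events by hour
2. Count events in each hour
3. Find hour with maximum count
4. Peak hour: 16 (with 6 events)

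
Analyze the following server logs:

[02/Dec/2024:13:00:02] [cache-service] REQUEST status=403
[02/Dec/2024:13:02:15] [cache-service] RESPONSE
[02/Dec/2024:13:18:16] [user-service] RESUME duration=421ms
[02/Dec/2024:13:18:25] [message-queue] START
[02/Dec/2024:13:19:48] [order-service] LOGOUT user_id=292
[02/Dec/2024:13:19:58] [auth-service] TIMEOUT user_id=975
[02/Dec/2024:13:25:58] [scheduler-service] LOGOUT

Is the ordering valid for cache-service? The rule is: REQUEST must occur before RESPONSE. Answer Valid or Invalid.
Valid

To validate ordering:

1. Required order: REQUEST → RESPONSE
2. Rule: REQUEST must occur before RESPONSE
3. Check actual order of events for cache-service
4. Result: Valid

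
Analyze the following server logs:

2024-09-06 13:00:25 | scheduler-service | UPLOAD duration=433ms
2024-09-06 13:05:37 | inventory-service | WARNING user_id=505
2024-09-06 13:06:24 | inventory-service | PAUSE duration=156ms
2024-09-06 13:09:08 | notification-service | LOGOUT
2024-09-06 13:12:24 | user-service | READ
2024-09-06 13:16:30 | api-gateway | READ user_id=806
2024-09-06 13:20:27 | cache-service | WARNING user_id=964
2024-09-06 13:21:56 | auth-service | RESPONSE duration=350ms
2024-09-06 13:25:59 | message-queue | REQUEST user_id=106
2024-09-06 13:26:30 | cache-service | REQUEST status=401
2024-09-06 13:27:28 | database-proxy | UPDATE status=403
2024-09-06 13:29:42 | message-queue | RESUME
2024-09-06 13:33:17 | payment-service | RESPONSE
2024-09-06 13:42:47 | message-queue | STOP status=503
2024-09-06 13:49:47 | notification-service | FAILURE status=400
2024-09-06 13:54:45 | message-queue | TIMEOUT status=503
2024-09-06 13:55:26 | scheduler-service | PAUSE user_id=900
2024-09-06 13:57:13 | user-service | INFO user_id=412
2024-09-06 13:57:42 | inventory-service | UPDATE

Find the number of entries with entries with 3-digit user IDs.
6

To find matching entries:

1. Pattern to match: entries with 3-digit user IDs
2. Scan each log entry for the pattern
3. Count matches: 6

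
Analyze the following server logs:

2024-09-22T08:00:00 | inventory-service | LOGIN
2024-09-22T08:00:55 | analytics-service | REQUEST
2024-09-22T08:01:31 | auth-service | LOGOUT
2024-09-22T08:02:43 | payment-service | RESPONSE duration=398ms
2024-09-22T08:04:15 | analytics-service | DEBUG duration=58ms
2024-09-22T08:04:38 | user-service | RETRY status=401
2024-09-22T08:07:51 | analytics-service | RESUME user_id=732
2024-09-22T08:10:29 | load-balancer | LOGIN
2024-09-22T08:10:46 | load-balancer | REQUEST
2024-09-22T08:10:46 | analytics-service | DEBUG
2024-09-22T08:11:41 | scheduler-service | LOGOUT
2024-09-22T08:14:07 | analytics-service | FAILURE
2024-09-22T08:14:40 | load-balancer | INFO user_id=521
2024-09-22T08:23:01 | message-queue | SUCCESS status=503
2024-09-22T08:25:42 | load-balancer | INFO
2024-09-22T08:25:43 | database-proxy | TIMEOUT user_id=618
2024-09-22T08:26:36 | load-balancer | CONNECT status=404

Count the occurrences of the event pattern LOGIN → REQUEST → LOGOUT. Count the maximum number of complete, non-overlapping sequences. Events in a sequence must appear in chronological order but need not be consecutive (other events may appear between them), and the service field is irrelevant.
2

To count sequences:

1. Look for pattern: LOGIN → REQUEST → LOGOUT
2. Greedily scan the log in chronological order, matching each sequence element in turn (ignoring service)
3. Each time the full pattern completes, increment the count and restart matching from the next event
4. Complete non-overlapping sequences found: 2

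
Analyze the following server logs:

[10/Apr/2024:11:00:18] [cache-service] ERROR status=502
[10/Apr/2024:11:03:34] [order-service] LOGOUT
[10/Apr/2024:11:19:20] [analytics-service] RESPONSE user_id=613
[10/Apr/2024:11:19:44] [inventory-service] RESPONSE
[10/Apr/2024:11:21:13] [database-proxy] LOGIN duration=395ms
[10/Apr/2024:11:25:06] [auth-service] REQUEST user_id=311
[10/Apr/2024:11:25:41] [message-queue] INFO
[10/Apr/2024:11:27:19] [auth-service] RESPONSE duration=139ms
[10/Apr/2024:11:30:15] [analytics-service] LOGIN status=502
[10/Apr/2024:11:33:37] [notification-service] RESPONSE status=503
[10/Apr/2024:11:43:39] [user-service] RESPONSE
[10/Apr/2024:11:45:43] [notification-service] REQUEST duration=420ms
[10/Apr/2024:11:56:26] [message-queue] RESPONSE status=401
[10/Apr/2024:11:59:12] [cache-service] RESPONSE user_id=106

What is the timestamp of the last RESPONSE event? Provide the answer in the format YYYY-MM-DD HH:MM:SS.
2024-04-10 11:59:12

To find the last event:

1. Filter for all RESPONSE events
2. Sort by timestamp
3. Select the last one
4. Timestamp: 2024-04-10 11:59:12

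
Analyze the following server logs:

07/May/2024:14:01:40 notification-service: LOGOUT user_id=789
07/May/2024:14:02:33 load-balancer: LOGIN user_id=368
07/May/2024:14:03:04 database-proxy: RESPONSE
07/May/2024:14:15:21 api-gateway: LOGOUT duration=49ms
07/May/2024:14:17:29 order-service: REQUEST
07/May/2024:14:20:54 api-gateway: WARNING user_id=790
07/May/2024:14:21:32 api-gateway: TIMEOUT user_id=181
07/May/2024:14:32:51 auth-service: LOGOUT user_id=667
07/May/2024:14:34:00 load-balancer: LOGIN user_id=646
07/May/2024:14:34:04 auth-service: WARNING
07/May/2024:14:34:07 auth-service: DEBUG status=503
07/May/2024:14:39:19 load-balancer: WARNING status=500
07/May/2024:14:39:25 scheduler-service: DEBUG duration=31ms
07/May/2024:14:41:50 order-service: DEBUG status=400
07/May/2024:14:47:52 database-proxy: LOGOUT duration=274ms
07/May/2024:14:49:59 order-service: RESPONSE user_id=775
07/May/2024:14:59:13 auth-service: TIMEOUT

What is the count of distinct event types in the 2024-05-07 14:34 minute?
3

To count unique event types:

1. Filter events in the minute starting at 2024-05-07 14:34
2. Extract event types from matching entries
3. Count unique types: 3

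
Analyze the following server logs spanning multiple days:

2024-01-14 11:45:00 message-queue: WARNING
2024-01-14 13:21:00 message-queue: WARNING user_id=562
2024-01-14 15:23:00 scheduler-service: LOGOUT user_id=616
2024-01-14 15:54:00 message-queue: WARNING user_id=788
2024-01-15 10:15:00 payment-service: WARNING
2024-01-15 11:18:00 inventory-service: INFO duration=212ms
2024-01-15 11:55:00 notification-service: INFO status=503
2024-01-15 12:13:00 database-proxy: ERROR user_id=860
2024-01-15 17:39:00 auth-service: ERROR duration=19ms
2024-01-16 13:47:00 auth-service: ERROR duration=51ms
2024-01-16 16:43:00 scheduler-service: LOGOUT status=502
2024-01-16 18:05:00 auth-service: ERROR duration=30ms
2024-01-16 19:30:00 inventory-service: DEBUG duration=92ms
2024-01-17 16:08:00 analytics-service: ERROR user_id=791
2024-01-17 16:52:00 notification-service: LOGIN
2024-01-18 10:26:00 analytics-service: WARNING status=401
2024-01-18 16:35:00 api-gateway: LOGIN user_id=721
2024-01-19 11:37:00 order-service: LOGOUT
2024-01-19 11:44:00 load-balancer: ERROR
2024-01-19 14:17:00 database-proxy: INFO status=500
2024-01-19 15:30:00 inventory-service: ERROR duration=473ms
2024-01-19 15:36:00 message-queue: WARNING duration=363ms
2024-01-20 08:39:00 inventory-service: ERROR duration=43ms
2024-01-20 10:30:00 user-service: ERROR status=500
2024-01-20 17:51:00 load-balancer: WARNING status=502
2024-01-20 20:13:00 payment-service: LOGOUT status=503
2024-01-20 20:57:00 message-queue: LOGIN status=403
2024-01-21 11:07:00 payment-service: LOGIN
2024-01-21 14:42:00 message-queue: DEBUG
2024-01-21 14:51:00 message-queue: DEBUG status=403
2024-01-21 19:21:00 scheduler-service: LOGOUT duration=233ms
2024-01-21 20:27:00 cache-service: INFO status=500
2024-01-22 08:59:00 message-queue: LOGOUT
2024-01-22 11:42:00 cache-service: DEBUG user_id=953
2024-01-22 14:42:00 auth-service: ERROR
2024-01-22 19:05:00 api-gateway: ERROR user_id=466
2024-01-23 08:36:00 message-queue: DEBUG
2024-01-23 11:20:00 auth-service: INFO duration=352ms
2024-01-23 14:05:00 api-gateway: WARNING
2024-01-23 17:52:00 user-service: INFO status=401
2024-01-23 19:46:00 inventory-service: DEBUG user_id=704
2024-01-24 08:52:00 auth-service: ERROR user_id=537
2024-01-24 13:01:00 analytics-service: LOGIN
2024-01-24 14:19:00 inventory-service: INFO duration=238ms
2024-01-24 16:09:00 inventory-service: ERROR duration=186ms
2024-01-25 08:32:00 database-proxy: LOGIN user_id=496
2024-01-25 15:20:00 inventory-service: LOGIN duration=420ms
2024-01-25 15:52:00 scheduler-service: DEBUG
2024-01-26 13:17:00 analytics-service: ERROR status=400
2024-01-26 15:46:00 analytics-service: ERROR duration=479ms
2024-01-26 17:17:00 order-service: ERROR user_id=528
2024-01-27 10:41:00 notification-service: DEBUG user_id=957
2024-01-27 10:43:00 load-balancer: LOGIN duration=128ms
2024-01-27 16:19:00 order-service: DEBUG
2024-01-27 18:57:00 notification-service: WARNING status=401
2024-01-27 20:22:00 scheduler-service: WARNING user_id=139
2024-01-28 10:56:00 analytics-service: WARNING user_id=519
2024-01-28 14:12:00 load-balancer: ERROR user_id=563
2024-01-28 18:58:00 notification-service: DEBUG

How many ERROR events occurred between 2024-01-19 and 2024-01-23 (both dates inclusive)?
6

To filter by date range:

1. Date range: 2024-01-19 through 2024-01-23, both dates inclusive
2. Filter for ERROR events whose date falls in this range
3. Count matching events: 6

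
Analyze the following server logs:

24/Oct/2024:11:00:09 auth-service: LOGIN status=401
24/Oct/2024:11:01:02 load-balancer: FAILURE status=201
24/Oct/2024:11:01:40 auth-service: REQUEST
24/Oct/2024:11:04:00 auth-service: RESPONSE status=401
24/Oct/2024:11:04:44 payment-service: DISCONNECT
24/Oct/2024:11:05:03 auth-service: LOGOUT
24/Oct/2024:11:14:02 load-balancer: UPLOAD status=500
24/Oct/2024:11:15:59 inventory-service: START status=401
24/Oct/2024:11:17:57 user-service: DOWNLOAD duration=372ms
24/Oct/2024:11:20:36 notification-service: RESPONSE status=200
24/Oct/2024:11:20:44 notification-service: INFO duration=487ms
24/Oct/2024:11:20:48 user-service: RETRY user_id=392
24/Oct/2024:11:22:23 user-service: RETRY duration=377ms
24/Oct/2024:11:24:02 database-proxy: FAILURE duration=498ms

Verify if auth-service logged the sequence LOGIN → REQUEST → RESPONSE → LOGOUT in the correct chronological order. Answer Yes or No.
Yes

To verify sequence order:

1. Find all events in sequence LOGIN → REQUEST → RESPONSE → LOGOUT for auth-service
2. Extract their timestamps
3. Check if timestamps are in ascending order
4. Result: Yes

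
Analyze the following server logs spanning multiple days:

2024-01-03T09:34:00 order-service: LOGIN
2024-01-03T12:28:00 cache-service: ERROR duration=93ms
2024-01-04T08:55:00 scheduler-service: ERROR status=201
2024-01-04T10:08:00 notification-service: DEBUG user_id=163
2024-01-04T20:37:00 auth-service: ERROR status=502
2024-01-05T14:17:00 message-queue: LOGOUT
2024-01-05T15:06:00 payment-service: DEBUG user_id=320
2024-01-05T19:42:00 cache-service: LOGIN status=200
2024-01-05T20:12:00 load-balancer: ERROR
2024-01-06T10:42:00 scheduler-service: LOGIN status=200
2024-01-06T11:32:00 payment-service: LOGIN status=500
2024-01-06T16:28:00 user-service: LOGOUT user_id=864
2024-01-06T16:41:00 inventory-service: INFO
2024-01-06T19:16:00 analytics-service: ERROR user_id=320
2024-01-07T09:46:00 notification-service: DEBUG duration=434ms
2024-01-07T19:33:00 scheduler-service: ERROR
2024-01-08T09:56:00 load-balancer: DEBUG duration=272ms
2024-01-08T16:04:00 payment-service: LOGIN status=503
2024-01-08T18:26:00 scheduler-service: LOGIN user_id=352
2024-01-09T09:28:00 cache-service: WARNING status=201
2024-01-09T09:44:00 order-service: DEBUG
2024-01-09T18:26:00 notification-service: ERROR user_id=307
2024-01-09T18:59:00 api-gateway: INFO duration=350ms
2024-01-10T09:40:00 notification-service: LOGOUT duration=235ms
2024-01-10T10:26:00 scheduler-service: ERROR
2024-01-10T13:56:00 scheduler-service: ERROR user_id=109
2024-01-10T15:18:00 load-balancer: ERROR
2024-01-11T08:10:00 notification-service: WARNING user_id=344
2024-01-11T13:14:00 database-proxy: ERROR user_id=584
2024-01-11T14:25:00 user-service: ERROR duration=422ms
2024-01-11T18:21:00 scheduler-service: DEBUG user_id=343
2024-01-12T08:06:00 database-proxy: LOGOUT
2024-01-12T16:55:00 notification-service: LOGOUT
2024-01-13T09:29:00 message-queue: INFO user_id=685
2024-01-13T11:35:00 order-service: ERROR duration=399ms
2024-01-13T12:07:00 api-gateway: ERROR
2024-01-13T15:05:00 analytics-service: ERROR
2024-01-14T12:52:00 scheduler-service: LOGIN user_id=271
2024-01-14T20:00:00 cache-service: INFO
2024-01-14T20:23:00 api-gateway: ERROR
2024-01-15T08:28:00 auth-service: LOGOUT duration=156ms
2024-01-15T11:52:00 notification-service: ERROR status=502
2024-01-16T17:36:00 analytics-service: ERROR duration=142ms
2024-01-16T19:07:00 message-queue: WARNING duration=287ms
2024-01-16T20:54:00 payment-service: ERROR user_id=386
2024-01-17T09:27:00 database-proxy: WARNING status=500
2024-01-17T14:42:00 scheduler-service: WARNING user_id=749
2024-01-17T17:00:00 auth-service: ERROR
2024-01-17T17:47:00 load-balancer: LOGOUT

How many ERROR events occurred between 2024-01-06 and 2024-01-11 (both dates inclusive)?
8

To filter by date range:

1. Date range: 2024-01-06 through 2024-01-11, both dates inclusive
2. Filter for ERROR events whose date falls in this range
3. Count matching events: 8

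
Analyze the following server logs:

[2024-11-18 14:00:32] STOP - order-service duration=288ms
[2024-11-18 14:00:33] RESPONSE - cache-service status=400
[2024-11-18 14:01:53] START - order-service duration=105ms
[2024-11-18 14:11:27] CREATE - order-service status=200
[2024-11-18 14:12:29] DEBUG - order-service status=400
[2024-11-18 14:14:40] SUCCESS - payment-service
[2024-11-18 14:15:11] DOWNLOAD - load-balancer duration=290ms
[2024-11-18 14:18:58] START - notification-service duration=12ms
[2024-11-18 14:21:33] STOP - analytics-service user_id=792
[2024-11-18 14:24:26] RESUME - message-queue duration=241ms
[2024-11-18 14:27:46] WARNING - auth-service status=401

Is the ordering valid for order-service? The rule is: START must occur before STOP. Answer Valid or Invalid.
Invalid

To validate ordering:

1. Required order: START → STOP
2. Rule: START must occur before STOP
3. Check actual order of events for order-service
4. Result: Invalid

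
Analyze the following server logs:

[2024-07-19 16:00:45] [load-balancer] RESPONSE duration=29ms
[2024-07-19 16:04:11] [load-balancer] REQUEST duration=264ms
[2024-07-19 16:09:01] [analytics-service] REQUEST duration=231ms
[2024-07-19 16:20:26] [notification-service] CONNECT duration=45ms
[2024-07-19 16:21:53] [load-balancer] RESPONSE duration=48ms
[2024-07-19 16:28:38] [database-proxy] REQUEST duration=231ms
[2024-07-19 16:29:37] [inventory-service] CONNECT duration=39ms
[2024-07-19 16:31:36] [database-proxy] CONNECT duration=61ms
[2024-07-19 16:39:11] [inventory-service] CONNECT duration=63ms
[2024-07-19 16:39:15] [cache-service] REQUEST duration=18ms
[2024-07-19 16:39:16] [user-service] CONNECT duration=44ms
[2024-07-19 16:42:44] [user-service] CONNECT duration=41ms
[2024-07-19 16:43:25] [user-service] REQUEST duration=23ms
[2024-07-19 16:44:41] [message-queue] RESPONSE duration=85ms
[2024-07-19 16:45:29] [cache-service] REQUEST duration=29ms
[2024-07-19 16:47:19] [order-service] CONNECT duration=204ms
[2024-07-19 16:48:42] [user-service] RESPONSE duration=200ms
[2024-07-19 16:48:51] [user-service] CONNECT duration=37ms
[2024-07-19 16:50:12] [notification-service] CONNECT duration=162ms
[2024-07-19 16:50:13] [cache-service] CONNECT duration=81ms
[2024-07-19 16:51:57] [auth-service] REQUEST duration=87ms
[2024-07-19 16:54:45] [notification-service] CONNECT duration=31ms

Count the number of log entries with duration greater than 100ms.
6

To count timeouts:

1. Threshold: 100ms
2. Extract duration from each log entry
3. Count entries where duration > 100
4. Timeout count: 6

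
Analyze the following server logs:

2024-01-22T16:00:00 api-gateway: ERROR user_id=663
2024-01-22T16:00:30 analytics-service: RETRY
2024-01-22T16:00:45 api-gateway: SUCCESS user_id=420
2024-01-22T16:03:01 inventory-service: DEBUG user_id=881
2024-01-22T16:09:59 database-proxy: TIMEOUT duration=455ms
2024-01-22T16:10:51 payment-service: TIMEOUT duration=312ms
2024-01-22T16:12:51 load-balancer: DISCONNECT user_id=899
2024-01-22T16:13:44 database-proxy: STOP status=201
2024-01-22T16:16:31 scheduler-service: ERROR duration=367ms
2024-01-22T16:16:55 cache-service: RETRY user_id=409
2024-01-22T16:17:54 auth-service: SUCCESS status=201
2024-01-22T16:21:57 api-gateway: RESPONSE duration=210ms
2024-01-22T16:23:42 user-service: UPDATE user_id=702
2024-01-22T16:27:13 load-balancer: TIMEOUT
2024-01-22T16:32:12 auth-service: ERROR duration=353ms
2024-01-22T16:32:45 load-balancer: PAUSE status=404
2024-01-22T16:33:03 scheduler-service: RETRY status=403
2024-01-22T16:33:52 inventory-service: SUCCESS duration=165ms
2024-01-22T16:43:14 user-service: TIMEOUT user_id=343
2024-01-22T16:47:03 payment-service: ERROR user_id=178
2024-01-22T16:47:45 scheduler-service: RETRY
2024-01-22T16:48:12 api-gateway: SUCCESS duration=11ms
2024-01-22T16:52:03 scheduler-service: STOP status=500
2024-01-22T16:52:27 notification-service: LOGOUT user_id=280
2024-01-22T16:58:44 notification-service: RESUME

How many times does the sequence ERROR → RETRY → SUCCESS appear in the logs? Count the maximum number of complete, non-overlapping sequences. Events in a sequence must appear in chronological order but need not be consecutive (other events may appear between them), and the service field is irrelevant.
4

To count sequences:

1. Look for pattern: ERROR → RETRY → SUCCESS
2. Greedily scan the log in chronological order, matching each sequence element in turn (ignoring service)
3. Each time the full pattern completes, increment the count and restart matching from the next event
4. Complete non-overlapping sequences found: 4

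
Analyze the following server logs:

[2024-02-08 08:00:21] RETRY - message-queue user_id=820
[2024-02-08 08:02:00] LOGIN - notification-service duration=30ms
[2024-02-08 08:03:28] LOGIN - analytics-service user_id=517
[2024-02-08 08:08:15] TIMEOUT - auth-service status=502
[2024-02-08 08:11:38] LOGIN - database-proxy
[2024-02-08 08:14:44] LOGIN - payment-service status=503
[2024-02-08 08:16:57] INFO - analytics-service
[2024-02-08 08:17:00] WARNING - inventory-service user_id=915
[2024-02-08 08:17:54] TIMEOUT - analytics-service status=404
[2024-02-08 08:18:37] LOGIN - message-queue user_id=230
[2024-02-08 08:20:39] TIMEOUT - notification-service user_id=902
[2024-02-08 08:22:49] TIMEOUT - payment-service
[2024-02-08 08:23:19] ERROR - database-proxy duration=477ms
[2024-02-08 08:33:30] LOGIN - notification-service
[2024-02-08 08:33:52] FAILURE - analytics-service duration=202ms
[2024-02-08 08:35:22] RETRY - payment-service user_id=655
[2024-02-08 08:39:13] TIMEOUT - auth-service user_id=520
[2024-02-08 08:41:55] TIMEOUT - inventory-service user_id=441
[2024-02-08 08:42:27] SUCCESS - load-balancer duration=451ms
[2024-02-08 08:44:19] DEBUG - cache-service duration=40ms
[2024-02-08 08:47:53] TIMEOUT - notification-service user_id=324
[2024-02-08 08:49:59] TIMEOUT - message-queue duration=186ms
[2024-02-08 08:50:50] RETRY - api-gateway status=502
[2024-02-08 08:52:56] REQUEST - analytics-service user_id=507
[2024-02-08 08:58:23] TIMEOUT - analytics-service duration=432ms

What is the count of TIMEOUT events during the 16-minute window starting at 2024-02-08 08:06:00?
3

To count events in the time window:

1. Window boundaries: 2024-02-08 08:06:00 to 2024-02-08 08:22:00
2. Filter for TIMEOUT events within this window
3. Count matching events: 3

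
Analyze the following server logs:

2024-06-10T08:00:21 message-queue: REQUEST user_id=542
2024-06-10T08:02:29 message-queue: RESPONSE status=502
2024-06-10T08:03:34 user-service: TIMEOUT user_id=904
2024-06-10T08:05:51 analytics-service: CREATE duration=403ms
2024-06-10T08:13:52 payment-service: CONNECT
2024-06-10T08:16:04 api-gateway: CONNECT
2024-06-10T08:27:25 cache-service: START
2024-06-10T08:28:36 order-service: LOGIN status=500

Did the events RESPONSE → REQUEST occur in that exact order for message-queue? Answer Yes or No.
No

To verify sequence order:

1. Find all events in sequence RESPONSE → REQUEST for message-queue
2. Extract their timestamps
3. Check if timestamps are in ascending order
4. Result: No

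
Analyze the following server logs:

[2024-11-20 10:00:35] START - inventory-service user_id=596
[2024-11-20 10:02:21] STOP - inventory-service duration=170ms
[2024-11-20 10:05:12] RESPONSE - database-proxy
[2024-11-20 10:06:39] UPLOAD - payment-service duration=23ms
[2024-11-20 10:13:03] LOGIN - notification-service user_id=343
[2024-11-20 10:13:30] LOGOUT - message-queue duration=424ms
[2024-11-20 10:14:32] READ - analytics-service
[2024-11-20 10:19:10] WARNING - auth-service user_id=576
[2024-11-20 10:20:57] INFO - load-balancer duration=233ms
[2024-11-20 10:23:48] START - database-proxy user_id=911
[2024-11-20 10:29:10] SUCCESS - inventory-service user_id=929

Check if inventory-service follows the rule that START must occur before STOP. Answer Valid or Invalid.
Valid

To validate ordering:

1. Required order: START → STOP
2. Rule: START must occur before STOP
3. Check actual order of events for inventory-service
4. Result: Valid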